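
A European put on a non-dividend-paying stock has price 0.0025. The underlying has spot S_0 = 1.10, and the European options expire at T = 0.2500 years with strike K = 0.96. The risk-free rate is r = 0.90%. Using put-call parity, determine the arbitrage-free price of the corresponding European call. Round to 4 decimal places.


Put-call parity: C - P = S_0 * exp(-qT) - K * exp(-rT).
S_0 * exp(-qT) = 1.1000 * 1.00000000 = 1.10000000
K * exp(-rT) = 0.9600 * 0.99775253 = 0.95784243
C = P + S*exp(-qT) - K*exp(-rT)
C = 0.0025 + 1.10000000 - 0.95784243 = 0.1447

Answer: Call price = 0.1447


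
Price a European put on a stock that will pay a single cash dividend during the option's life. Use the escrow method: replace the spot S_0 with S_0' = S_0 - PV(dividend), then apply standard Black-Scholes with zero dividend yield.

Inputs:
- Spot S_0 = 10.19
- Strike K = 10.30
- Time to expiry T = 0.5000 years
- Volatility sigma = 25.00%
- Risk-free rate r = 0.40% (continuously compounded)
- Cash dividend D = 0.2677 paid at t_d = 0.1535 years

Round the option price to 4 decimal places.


Answer: Price = 0.9040

Derivation:
PV(D) = D * exp(-r * t_d) = 0.2677 * 0.99938619 = 0.26753568
S_0' = S_0 - PV(D) = 10.1900 - 0.26753568 = 9.92246432
d1 = (ln(S_0'/K) + (r + sigma^2/2)*T) / (sigma*sqrt(T)) = -0.11153951
d2 = d1 - sigma*sqrt(T) = -0.28831620
exp(-rT) = 0.99800200
N(-d1) = 0.54440573; N(-d2) = 0.61344765
P = K * exp(-rT) * N(-d2) - S_0' * N(-d1) = 10.3000 * 0.99800200 * 0.61344765 - 9.92246432 * 0.54440573 = 0.9040


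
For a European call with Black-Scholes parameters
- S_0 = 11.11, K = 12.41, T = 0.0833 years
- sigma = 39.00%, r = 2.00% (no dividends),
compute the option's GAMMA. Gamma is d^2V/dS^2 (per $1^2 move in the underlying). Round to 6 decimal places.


Answer: Gamma = 0.210473

Derivation:
d1 = -0.9120052944; d2 = -1.0245660780
phi(d1) = 0.2632067690; exp(-qT) = 1.0000000000; exp(-rT) = 0.9983353870
Gamma = exp(-qT) * phi(d1) / (S * sigma * sqrt(T)) = 1.0000000000 * 0.2632067690 / (11.1100 * 0.3900 * 0.2886173938) = 0.210473


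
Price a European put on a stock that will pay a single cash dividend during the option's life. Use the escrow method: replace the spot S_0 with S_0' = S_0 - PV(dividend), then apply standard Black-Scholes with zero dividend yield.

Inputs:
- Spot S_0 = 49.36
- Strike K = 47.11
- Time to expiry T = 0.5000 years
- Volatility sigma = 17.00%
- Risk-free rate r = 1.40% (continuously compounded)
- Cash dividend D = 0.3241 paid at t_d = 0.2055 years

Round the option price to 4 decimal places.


PV(D) = D * exp(-r * t_d) = 0.3241 * 0.99712713 = 0.32316890
S_0' = S_0 - PV(D) = 49.3600 - 0.32316890 = 49.03683110
d1 = (ln(S_0'/K) + (r + sigma^2/2)*T) / (sigma*sqrt(T)) = 0.45181110
d2 = d1 - sigma*sqrt(T) = 0.33160295
exp(-rT) = 0.99302444
N(-d1) = 0.32570254; N(-d2) = 0.37009455
P = K * exp(-rT) * N(-d2) - S_0' * N(-d1) = 47.1100 * 0.99302444 * 0.37009455 - 49.03683110 * 0.32570254 = 1.3421

Answer: Price = 1.3421


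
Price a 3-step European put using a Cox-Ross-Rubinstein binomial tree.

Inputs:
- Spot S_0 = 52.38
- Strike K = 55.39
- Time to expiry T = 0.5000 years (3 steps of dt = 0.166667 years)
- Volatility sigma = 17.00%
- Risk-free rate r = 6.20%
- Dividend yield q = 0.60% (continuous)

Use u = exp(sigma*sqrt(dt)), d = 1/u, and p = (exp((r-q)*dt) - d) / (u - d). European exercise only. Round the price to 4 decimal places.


Answer: Price = V(0,0) = 3.2463

Derivation:
dt = T/N = 0.166667
u = exp(sigma*sqrt(dt)) = 1.071867; d = 1/u = 0.932951
p = (exp((r-q)*dt) - d) / (u - d) = 0.550158
Discount per step: exp(-r*dt) = 0.989720
Stock lattice S(k, i) with i counting down-moves:
  k=0: S(0,0) = 52.3800
  k=1: S(1,0) = 56.1444; S(1,1) = 48.8680
  k=2: S(2,0) = 60.1793; S(2,1) = 52.3800; S(2,2) = 45.5915
  k=3: S(3,0) = 64.5043; S(3,1) = 56.1444; S(3,2) = 48.8680; S(3,3) = 42.5346
Terminal payoffs V(N, i) = max(K - S_T, 0):
  V(3,0) = 0.000000; V(3,1) = 0.000000; V(3,2) = 6.522008; V(3,3) = 12.855385
Backward induction: V(k, i) = exp(-r*dt) * [p * V(k+1, i) + (1-p) * V(k+1, i+1)].
  V(2,0) = exp(-r*dt) * [p*0.000000 + (1-p)*0.000000] = 0.000000
  V(2,1) = exp(-r*dt) * [p*0.000000 + (1-p)*6.522008] = 2.903713
  V(2,2) = exp(-r*dt) * [p*6.522008 + (1-p)*12.855385] = 9.274692
  V(1,0) = exp(-r*dt) * [p*0.000000 + (1-p)*2.903713] = 1.292784
  V(1,1) = exp(-r*dt) * [p*2.903713 + (1-p)*9.274692] = 5.710335
  V(0,0) = exp(-r*dt) * [p*1.292784 + (1-p)*5.710335] = 3.246266


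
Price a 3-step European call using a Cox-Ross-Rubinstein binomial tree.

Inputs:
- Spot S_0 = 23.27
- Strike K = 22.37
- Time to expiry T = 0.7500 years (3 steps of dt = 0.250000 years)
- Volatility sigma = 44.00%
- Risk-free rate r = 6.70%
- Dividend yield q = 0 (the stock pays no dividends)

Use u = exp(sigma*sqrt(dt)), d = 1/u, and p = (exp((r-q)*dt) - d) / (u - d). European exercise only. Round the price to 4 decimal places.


dt = T/N = 0.250000
u = exp(sigma*sqrt(dt)) = 1.246077; d = 1/u = 0.802519
p = (exp((r-q)*dt) - d) / (u - d) = 0.483302
Discount per step: exp(-r*dt) = 0.983390
Stock lattice S(k, i) with i counting down-moves:
  k=0: S(0,0) = 23.2700
  k=1: S(1,0) = 28.9962; S(1,1) = 18.6746
  k=2: S(2,0) = 36.1315; S(2,1) = 23.2700; S(2,2) = 14.9867
  k=3: S(3,0) = 45.0226; S(3,1) = 28.9962; S(3,2) = 18.6746; S(3,3) = 12.0271
Terminal payoffs V(N, i) = max(S_T - K, 0):
  V(3,0) = 22.652618; V(3,1) = 6.626206; V(3,2) = 0.000000; V(3,3) = 0.000000
Backward induction: V(k, i) = exp(-r*dt) * [p * V(k+1, i) + (1-p) * V(k+1, i+1)].
  V(2,0) = exp(-r*dt) * [p*22.652618 + (1-p)*6.626206] = 14.133074
  V(2,1) = exp(-r*dt) * [p*6.626206 + (1-p)*0.000000] = 3.149262
  V(2,2) = exp(-r*dt) * [p*0.000000 + (1-p)*0.000000] = 0.000000
  V(1,0) = exp(-r*dt) * [p*14.133074 + (1-p)*3.149262] = 8.317268
  V(1,1) = exp(-r*dt) * [p*3.149262 + (1-p)*0.000000] = 1.496761
  V(0,0) = exp(-r*dt) * [p*8.317268 + (1-p)*1.496761] = 4.713507

Answer: Price = V(0,0) = 4.7135


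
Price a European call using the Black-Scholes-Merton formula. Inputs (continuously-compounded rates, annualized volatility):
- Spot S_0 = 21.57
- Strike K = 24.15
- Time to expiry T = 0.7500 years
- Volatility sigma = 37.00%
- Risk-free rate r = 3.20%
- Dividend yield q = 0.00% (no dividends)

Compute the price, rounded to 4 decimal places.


d1 = (ln(S/K) + (r - q + 0.5*sigma^2) * T) / (sigma * sqrt(T)) = -0.11747805
d2 = d1 - sigma * sqrt(T) = -0.43790745
exp(-rT) = 0.97628571; exp(-qT) = 1.00000000
C = S_0 * exp(-qT) * N(d1) - K * exp(-rT) * N(d2)
N(d1) = 0.45324062; N(d2) = 0.33072669
C = 21.5700 * 1.00000000 * 0.45324062 - 24.1500 * 0.97628571 * 0.33072669 = 1.9788

Answer: Price = 1.9788


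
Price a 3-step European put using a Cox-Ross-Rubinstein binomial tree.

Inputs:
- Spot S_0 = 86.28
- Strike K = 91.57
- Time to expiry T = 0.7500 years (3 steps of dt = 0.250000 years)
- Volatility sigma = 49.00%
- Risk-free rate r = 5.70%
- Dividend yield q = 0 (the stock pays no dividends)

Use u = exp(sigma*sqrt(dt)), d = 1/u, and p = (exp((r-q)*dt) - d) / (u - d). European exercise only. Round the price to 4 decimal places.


dt = T/N = 0.250000
u = exp(sigma*sqrt(dt)) = 1.277621; d = 1/u = 0.782705
p = (exp((r-q)*dt) - d) / (u - d) = 0.468053
Discount per step: exp(-r*dt) = 0.985851
Stock lattice S(k, i) with i counting down-moves:
  k=0: S(0,0) = 86.2800
  k=1: S(1,0) = 110.2332; S(1,1) = 67.5317
  k=2: S(2,0) = 140.8362; S(2,1) = 86.2800; S(2,2) = 52.8574
  k=3: S(3,0) = 179.9354; S(3,1) = 110.2332; S(3,2) = 67.5317; S(3,3) = 41.3717
Terminal payoffs V(N, i) = max(K - S_T, 0):
  V(3,0) = 0.000000; V(3,1) = 0.000000; V(3,2) = 24.038252; V(3,3) = 50.198269
Backward induction: V(k, i) = exp(-r*dt) * [p * V(k+1, i) + (1-p) * V(k+1, i+1)].
  V(2,0) = exp(-r*dt) * [p*0.000000 + (1-p)*0.000000] = 0.000000
  V(2,1) = exp(-r*dt) * [p*0.000000 + (1-p)*24.038252] = 12.606143
  V(2,2) = exp(-r*dt) * [p*24.038252 + (1-p)*50.198269] = 37.416975
  V(1,0) = exp(-r*dt) * [p*0.000000 + (1-p)*12.606143] = 6.610915
  V(1,1) = exp(-r*dt) * [p*12.606143 + (1-p)*37.416975] = 25.439079
  V(0,0) = exp(-r*dt) * [p*6.610915 + (1-p)*25.439079] = 16.391246

Answer: Price = V(0,0) = 16.3912


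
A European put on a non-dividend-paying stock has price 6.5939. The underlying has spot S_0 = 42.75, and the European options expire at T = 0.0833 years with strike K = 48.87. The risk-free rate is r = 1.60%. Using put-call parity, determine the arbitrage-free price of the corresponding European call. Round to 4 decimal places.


Put-call parity: C - P = S_0 * exp(-qT) - K * exp(-rT).
S_0 * exp(-qT) = 42.7500 * 1.00000000 = 42.75000000
K * exp(-rT) = 48.8700 * 0.99866809 = 48.80490945
C = P + S*exp(-qT) - K*exp(-rT)
C = 6.5939 + 42.75000000 - 48.80490945 = 0.5390

Answer: Call price = 0.5390


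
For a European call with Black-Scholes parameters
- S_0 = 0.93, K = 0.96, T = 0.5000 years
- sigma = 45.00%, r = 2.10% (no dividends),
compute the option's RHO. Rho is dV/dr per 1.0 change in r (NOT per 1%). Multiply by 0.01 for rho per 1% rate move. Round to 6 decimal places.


Answer: Rho = 0.195052

Derivation:
d1 = 0.0923208095; d2 = -0.2258772421
phi(d1) = 0.3972457790; exp(-qT) = 1.0000000000; exp(-rT) = 0.9895549326
N(d2) = 0.4106484493
Rho = K*T*exp(-rT)*N(d2) = 0.9600 * 0.5000 * 0.9895549326 * 0.4106484493 = 0.195052


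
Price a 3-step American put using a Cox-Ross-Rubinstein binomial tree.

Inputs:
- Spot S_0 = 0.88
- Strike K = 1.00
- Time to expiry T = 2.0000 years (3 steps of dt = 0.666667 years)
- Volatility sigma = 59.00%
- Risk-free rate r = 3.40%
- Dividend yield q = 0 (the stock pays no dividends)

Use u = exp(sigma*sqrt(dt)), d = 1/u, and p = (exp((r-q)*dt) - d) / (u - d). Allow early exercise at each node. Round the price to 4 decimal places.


Answer: Price = V(0,0) = 0.3472

Derivation:
dt = T/N = 0.666667
u = exp(sigma*sqrt(dt)) = 1.618877; d = 1/u = 0.617712
p = (exp((r-q)*dt) - d) / (u - d) = 0.404742
Discount per step: exp(-r*dt) = 0.977588
Stock lattice S(k, i) with i counting down-moves:
  k=0: S(0,0) = 0.8800
  k=1: S(1,0) = 1.4246; S(1,1) = 0.5436
  k=2: S(2,0) = 2.3063; S(2,1) = 0.8800; S(2,2) = 0.3358
  k=3: S(3,0) = 3.7336; S(3,1) = 1.4246; S(3,2) = 0.5436; S(3,3) = 0.2074
Terminal payoffs V(N, i) = max(K - S_T, 0):
  V(3,0) = 0.000000; V(3,1) = 0.000000; V(3,2) = 0.456413; V(3,3) = 0.792585
Backward induction: V(k, i) = exp(-r*dt) * [p * V(k+1, i) + (1-p) * V(k+1, i+1)]; then take max(V_cont, immediate exercise) for American.
  V(2,0) = exp(-r*dt) * [p*0.000000 + (1-p)*0.000000] = 0.000000; exercise = 0.000000; V(2,0) = max -> 0.000000
  V(2,1) = exp(-r*dt) * [p*0.000000 + (1-p)*0.456413] = 0.265595; exercise = 0.120000; V(2,1) = max -> 0.265595
  V(2,2) = exp(-r*dt) * [p*0.456413 + (1-p)*0.792585] = 0.641808; exercise = 0.664220; V(2,2) = max -> 0.664220
  V(1,0) = exp(-r*dt) * [p*0.000000 + (1-p)*0.265595] = 0.154554; exercise = 0.000000; V(1,0) = max -> 0.154554
  V(1,1) = exp(-r*dt) * [p*0.265595 + (1-p)*0.664220] = 0.491609; exercise = 0.456413; V(1,1) = max -> 0.491609
  V(0,0) = exp(-r*dt) * [p*0.154554 + (1-p)*0.491609] = 0.347229; exercise = 0.120000; V(0,0) = max -> 0.347229


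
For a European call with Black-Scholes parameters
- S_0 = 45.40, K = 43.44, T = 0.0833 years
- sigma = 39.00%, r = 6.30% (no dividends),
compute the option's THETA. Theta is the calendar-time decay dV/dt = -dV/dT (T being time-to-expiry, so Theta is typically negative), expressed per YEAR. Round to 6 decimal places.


Answer: Theta = -12.592865

Derivation:
d1 = 0.4949707407; d2 = 0.3824099571
phi(d1) = 0.3529472911; exp(-qT) = 1.0000000000; exp(-rT) = 0.9947658462
Theta = -S*exp(-qT)*phi(d1)*sigma/(2*sqrt(T)) - r*K*exp(-rT)*N(d2) + q*S*exp(-qT)*N(d1)
N(d1) = 0.6896896128; N(d2) = 0.6489213470; sqrt(T) = 0.2886173938
Term 1 = -45.4000 * 1.0000000000 * 0.3529472911 * 0.3900 / (2 * 0.2886173938) = -10.8262441392
Term 2 = -0.0630 * 43.4400 * 0.9947658462 * 0.6489213470 = -1.7666206111
Term 3 = 0 (no dividend yield, q = 0)
Theta = -10.8262441392 + (-1.7666206111) + (0.0000000000) = -12.592865


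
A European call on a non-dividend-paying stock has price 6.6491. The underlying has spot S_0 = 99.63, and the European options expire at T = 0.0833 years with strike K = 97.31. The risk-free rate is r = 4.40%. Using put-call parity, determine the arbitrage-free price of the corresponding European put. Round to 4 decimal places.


Put-call parity: C - P = S_0 * exp(-qT) - K * exp(-rT).
S_0 * exp(-qT) = 99.6300 * 1.00000000 = 99.63000000
K * exp(-rT) = 97.3100 * 0.99634151 = 96.95399221
P = C - S*exp(-qT) + K*exp(-rT)
P = 6.6491 - 99.63000000 + 96.95399221 = 3.9731

Answer: Put price = 3.9731


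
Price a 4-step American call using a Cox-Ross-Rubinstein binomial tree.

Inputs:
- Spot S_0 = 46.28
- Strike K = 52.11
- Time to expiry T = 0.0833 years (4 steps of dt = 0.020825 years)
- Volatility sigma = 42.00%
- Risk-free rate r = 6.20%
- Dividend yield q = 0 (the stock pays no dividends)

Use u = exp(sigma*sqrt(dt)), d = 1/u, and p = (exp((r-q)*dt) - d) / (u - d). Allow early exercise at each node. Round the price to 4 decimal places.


dt = T/N = 0.020825
u = exp(sigma*sqrt(dt)) = 1.062484; d = 1/u = 0.941191
p = (exp((r-q)*dt) - d) / (u - d) = 0.495504
Discount per step: exp(-r*dt) = 0.998710
Stock lattice S(k, i) with i counting down-moves:
  k=0: S(0,0) = 46.2800
  k=1: S(1,0) = 49.1718; S(1,1) = 43.5583
  k=2: S(2,0) = 52.2442; S(2,1) = 46.2800; S(2,2) = 40.9967
  k=3: S(3,0) = 55.5086; S(3,1) = 49.1718; S(3,2) = 43.5583; S(3,3) = 38.5857
  k=4: S(4,0) = 58.9771; S(4,1) = 52.2442; S(4,2) = 46.2800; S(4,3) = 40.9967; S(4,4) = 36.3165
Terminal payoffs V(N, i) = max(S_T - K, 0):
  V(4,0) = 6.867058; V(4,1) = 0.134217; V(4,2) = 0.000000; V(4,3) = 0.000000; V(4,4) = 0.000000
Backward induction: V(k, i) = exp(-r*dt) * [p * V(k+1, i) + (1-p) * V(k+1, i+1)]; then take max(V_cont, immediate exercise) for American.
  V(3,0) = exp(-r*dt) * [p*6.867058 + (1-p)*0.134217] = 3.465888; exercise = 3.398650; V(3,0) = max -> 3.465888
  V(3,1) = exp(-r*dt) * [p*0.134217 + (1-p)*0.000000] = 0.066419; exercise = 0.000000; V(3,1) = max -> 0.066419
  V(3,2) = exp(-r*dt) * [p*0.000000 + (1-p)*0.000000] = 0.000000; exercise = 0.000000; V(3,2) = max -> 0.000000
  V(3,3) = exp(-r*dt) * [p*0.000000 + (1-p)*0.000000] = 0.000000; exercise = 0.000000; V(3,3) = max -> 0.000000
  V(2,0) = exp(-r*dt) * [p*3.465888 + (1-p)*0.066419] = 1.748610; exercise = 0.134217; V(2,0) = max -> 1.748610
  V(2,1) = exp(-r*dt) * [p*0.066419 + (1-p)*0.000000] = 0.032869; exercise = 0.000000; V(2,1) = max -> 0.032869
  V(2,2) = exp(-r*dt) * [p*0.000000 + (1-p)*0.000000] = 0.000000; exercise = 0.000000; V(2,2) = max -> 0.000000
  V(1,0) = exp(-r*dt) * [p*1.748610 + (1-p)*0.032869] = 0.881886; exercise = 0.000000; V(1,0) = max -> 0.881886
  V(1,1) = exp(-r*dt) * [p*0.032869 + (1-p)*0.000000] = 0.016265; exercise = 0.000000; V(1,1) = max -> 0.016265
  V(0,0) = exp(-r*dt) * [p*0.881886 + (1-p)*0.016265] = 0.444609; exercise = 0.000000; V(0,0) = max -> 0.444609

Answer: Price = V(0,0) = 0.4446


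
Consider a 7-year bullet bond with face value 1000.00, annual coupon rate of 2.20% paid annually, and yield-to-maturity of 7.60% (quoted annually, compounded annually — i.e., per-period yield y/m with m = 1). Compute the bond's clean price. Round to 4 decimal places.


Coupon per period c = face * coupon_rate / m = 22.000000
Periods per year m = 1; per-period yield y/m = 0.076000
Number of cashflows N = 7
Cashflows (t years, CF_t, discount factor 1/(1+y/m)^(m*t), PV):
  t = 1.0000: CF_t = 22.000000, DF = 0.929368, PV = 20.446097
  t = 2.0000: CF_t = 22.000000, DF = 0.863725, PV = 19.001949
  t = 3.0000: CF_t = 22.000000, DF = 0.802718, PV = 17.659803
  t = 4.0000: CF_t = 22.000000, DF = 0.746021, PV = 16.412457
  t = 5.0000: CF_t = 22.000000, DF = 0.693328, PV = 15.253213
  t = 6.0000: CF_t = 22.000000, DF = 0.644357, PV = 14.175848
  t = 7.0000: CF_t = 1022.000000, DF = 0.598845, PV = 612.019129
Price P = sum_t PV_t = 714.968495

Answer: Price = 714.9685


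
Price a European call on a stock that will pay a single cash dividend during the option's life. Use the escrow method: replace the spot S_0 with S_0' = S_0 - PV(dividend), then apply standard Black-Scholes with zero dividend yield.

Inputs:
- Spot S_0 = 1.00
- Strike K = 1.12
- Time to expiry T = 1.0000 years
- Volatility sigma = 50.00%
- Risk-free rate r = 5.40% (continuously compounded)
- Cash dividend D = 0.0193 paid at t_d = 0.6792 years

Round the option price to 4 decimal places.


Answer: Price = 0.1641

Derivation:
PV(D) = D * exp(-r * t_d) = 0.0193 * 0.96398765 = 0.01860496
S_0' = S_0 - PV(D) = 1.0000 - 0.01860496 = 0.98139504
d1 = (ln(S_0'/K) + (r + sigma^2/2)*T) / (sigma*sqrt(T)) = 0.09378221
d2 = d1 - sigma*sqrt(T) = -0.40621779
exp(-rT) = 0.94743211
N(d1) = 0.53735892; N(d2) = 0.34229129
C = S_0' * N(d1) - K * exp(-rT) * N(d2) = 0.98139504 * 0.53735892 - 1.1200 * 0.94743211 * 0.34229129 = 0.1641


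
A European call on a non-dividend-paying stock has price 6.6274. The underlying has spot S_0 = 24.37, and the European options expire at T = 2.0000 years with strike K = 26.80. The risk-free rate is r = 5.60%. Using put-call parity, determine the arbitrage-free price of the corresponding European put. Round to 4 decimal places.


Answer: Put price = 6.2178

Derivation:
Put-call parity: C - P = S_0 * exp(-qT) - K * exp(-rT).
S_0 * exp(-qT) = 24.3700 * 1.00000000 = 24.37000000
K * exp(-rT) = 26.8000 * 0.89404426 = 23.96038610
P = C - S*exp(-qT) + K*exp(-rT)
P = 6.6274 - 24.37000000 + 23.96038610 = 6.2178


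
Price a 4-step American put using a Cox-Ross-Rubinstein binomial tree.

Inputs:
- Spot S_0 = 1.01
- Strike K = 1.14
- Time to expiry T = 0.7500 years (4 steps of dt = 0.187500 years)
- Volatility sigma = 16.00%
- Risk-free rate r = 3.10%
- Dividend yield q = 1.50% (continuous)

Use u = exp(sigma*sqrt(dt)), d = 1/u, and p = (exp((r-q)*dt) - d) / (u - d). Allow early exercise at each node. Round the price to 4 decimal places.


dt = T/N = 0.187500
u = exp(sigma*sqrt(dt)) = 1.071738; d = 1/u = 0.933063
p = (exp((r-q)*dt) - d) / (u - d) = 0.504352
Discount per step: exp(-r*dt) = 0.994204
Stock lattice S(k, i) with i counting down-moves:
  k=0: S(0,0) = 1.0100
  k=1: S(1,0) = 1.0825; S(1,1) = 0.9424
  k=2: S(2,0) = 1.1601; S(2,1) = 1.0100; S(2,2) = 0.8793
  k=3: S(3,0) = 1.2433; S(3,1) = 1.0825; S(3,2) = 0.9424; S(3,3) = 0.8205
  k=4: S(4,0) = 1.3325; S(4,1) = 1.1601; S(4,2) = 1.0100; S(4,3) = 0.8793; S(4,4) = 0.7655
Terminal payoffs V(N, i) = max(K - S_T, 0):
  V(4,0) = 0.000000; V(4,1) = 0.000000; V(4,2) = 0.130000; V(4,3) = 0.260686; V(4,4) = 0.374463
Backward induction: V(k, i) = exp(-r*dt) * [p * V(k+1, i) + (1-p) * V(k+1, i+1)]; then take max(V_cont, immediate exercise) for American.
  V(3,0) = exp(-r*dt) * [p*0.000000 + (1-p)*0.000000] = 0.000000; exercise = 0.000000; V(3,0) = max -> 0.000000
  V(3,1) = exp(-r*dt) * [p*0.000000 + (1-p)*0.130000] = 0.064061; exercise = 0.057544; V(3,1) = max -> 0.064061
  V(3,2) = exp(-r*dt) * [p*0.130000 + (1-p)*0.260686] = 0.193646; exercise = 0.197606; V(3,2) = max -> 0.197606
  V(3,3) = exp(-r*dt) * [p*0.260686 + (1-p)*0.374463] = 0.315242; exercise = 0.319545; V(3,3) = max -> 0.319545
  V(2,0) = exp(-r*dt) * [p*0.000000 + (1-p)*0.064061] = 0.031568; exercise = 0.000000; V(2,0) = max -> 0.031568
  V(2,1) = exp(-r*dt) * [p*0.064061 + (1-p)*0.197606] = 0.129497; exercise = 0.130000; V(2,1) = max -> 0.130000
  V(2,2) = exp(-r*dt) * [p*0.197606 + (1-p)*0.319545] = 0.256549; exercise = 0.260686; V(2,2) = max -> 0.260686
  V(1,0) = exp(-r*dt) * [p*0.031568 + (1-p)*0.130000] = 0.079890; exercise = 0.057544; V(1,0) = max -> 0.079890
  V(1,1) = exp(-r*dt) * [p*0.130000 + (1-p)*0.260686] = 0.193646; exercise = 0.197606; V(1,1) = max -> 0.197606
  V(0,0) = exp(-r*dt) * [p*0.079890 + (1-p)*0.197606] = 0.137434; exercise = 0.130000; V(0,0) = max -> 0.137434

Answer: Price = V(0,0) = 0.1374


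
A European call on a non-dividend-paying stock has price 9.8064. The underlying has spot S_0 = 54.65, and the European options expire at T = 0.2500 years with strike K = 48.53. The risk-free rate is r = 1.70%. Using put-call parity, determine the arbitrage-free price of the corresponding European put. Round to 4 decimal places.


Put-call parity: C - P = S_0 * exp(-qT) - K * exp(-rT).
S_0 * exp(-qT) = 54.6500 * 1.00000000 = 54.65000000
K * exp(-rT) = 48.5300 * 0.99575902 = 48.32418517
P = C - S*exp(-qT) + K*exp(-rT)
P = 9.8064 - 54.65000000 + 48.32418517 = 3.4806

Answer: Put price = 3.4806


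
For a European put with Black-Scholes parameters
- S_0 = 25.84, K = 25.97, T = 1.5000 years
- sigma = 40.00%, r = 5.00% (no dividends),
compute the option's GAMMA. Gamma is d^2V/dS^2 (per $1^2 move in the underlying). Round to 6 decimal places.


d1 = 0.3877984258; d2 = -0.1020995228
phi(d1) = 0.3700443770; exp(-qT) = 1.0000000000; exp(-rT) = 0.9277434863
Gamma = exp(-qT) * phi(d1) / (S * sigma * sqrt(T)) = 1.0000000000 * 0.3700443770 / (25.8400 * 0.4000 * 1.2247448714) = 0.029232

Answer: Gamma = 0.029232


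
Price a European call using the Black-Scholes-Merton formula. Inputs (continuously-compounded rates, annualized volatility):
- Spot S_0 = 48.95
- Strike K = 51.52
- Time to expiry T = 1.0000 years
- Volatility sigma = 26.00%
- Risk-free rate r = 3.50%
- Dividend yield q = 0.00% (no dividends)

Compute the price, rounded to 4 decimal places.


Answer: Price = 4.7152

Derivation:
d1 = (ln(S/K) + (r - q + 0.5*sigma^2) * T) / (sigma * sqrt(T)) = 0.06780495
d2 = d1 - sigma * sqrt(T) = -0.19219505
exp(-rT) = 0.96560542; exp(-qT) = 1.00000000
C = S_0 * exp(-qT) * N(d1) - K * exp(-rT) * N(d2)
N(d1) = 0.52702955; N(d2) = 0.42379471
C = 48.9500 * 1.00000000 * 0.52702955 - 51.5200 * 0.96560542 * 0.42379471 = 4.7152


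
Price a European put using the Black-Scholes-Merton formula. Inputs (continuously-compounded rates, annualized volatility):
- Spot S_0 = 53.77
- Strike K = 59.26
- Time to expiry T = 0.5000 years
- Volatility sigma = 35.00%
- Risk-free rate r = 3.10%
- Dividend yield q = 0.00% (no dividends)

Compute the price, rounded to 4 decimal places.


Answer: Price = 8.1066

Derivation:
d1 = (ln(S/K) + (r - q + 0.5*sigma^2) * T) / (sigma * sqrt(T)) = -0.20645034
d2 = d1 - sigma * sqrt(T) = -0.45393771
exp(-rT) = 0.98461951; exp(-qT) = 1.00000000
P = K * exp(-rT) * N(-d2) - S_0 * exp(-qT) * N(-d1)
N(-d1) = 0.58178042; N(-d2) = 0.67506317
P = 59.2600 * 0.98461951 * 0.67506317 - 53.7700 * 1.00000000 * 0.58178042 = 8.1066


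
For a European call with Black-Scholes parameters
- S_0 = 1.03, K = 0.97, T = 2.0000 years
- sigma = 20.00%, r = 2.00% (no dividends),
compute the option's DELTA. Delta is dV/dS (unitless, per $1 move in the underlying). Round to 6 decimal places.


Answer: Delta = 0.689713

Derivation:
d1 = 0.4950384208; d2 = 0.2121957084
phi(d1) = 0.3529354668; exp(-qT) = 1.0000000000; exp(-rT) = 0.9607894392
N(d1) = 0.6897134999
Delta = exp(-qT) * N(d1) = 1.0000000000 * 0.6897134999 = 0.689713


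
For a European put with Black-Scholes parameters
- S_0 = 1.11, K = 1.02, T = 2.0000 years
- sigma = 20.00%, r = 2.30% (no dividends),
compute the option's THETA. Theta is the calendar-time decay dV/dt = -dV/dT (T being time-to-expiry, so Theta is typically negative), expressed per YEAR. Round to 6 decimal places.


d1 = 0.6030114283; d2 = 0.3201687158
phi(d1) = 0.3326215491; exp(-qT) = 1.0000000000; exp(-rT) = 0.9550419622
Theta = -S*exp(-qT)*phi(d1)*sigma/(2*sqrt(T)) + r*K*exp(-rT)*N(-d2) - q*S*exp(-qT)*N(-d1)
N(-d1) = 0.2732505433; N(-d2) = 0.3744202186; sqrt(T) = 1.4142135624
Term 1 = -1.1100 * 1.0000000000 * 0.3326215491 * 0.2000 / (2 * 1.4142135624) = -0.0261070838
Term 2 = 0.0230 * 1.0200 * 0.9550419622 * 0.3744202186 = 0.0083889915
Term 3 = 0 (no dividend yield, q = 0)
Theta = -0.0261070838 + (0.0083889915) + (0.0000000000) = -0.017718

Answer: Theta = -0.017718


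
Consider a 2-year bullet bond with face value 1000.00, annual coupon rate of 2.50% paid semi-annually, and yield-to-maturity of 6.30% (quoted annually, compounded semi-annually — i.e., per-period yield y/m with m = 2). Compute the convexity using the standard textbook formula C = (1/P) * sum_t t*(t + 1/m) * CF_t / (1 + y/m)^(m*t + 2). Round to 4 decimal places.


Answer: Convexity = 4.5795

Derivation:
Coupon per period c = face * coupon_rate / m = 12.500000
Periods per year m = 2; per-period yield y/m = 0.031500
Number of cashflows N = 4
Cashflows (t years, CF_t, discount factor 1/(1+y/m)^(m*t), PV):
  t = 0.5000: CF_t = 12.500000, DF = 0.969462, PV = 12.118274
  t = 1.0000: CF_t = 12.500000, DF = 0.939856, PV = 11.748206
  t = 1.5000: CF_t = 12.500000, DF = 0.911155, PV = 11.389439
  t = 2.0000: CF_t = 1012.500000, DF = 0.883330, PV = 894.371811
Price P = sum_t PV_t = 929.627730
Convexity numerator sum_t t*(t + 1/m) * CF_t / (1+y/m)^(m*t + 2):
  t = 0.5000: term = 5.694719
  t = 1.0000: term = 16.562441
  t = 1.5000: term = 32.113313
  t = 2.0000: term = 4202.905666
Convexity = (1/P) * sum = 4257.276138 / 929.627730 = 4.579549


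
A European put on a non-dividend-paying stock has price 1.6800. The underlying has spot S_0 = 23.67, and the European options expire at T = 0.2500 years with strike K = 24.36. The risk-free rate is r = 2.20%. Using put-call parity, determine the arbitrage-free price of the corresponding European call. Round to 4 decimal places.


Put-call parity: C - P = S_0 * exp(-qT) - K * exp(-rT).
S_0 * exp(-qT) = 23.6700 * 1.00000000 = 23.67000000
K * exp(-rT) = 24.3600 * 0.99451510 = 24.22638777
C = P + S*exp(-qT) - K*exp(-rT)
C = 1.6800 + 23.67000000 - 24.22638777 = 1.1236

Answer: Call price = 1.1236


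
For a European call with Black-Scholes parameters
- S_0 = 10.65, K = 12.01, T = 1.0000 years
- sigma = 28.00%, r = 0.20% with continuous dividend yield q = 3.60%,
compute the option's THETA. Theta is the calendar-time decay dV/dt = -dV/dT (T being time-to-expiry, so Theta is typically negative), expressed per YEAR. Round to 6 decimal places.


d1 = -0.4106419426; d2 = -0.6906419426
phi(d1) = 0.3666850639; exp(-qT) = 0.9646402935; exp(-rT) = 0.9980019987
Theta = -S*exp(-qT)*phi(d1)*sigma/(2*sqrt(T)) - r*K*exp(-rT)*N(d2) + q*S*exp(-qT)*N(d1)
N(d1) = 0.3406675520; N(d2) = 0.2448952913; sqrt(T) = 1.0000000000
Term 1 = -10.6500 * 0.9646402935 * 0.3666850639 * 0.2800 / (2 * 1.0000000000) = -0.5273953088
Term 2 = -0.0020 * 12.0100 * 0.9980019987 * 0.2448952913 = -0.0058706319
Term 3 = 0.0360 * 10.6500 * 0.9646402935 * 0.3406675520 = 0.1259935396
Theta = -0.5273953088 + (-0.0058706319) + (0.1259935396) = -0.407272

Answer: Theta = -0.407272


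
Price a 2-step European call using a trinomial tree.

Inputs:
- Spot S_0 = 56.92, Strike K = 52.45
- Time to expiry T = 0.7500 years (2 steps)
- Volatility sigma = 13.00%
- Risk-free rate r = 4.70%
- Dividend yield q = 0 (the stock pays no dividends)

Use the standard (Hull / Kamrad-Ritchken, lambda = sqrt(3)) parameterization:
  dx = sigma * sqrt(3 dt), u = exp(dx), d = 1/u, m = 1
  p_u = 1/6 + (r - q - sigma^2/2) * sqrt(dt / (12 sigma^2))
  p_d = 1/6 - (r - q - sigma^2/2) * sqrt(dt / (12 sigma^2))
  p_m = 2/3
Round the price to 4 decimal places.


Answer: Price = V(0,0) = 6.8122

Derivation:
dt = T/N = 0.375000; dx = sigma*sqrt(3*dt) = 0.137886
u = exp(dx) = 1.147844; d = 1/u = 0.871198
p_u = 0.219088, p_m = 0.666667, p_d = 0.114246
Discount per step: exp(-r*dt) = 0.982529
Stock lattice S(k, j) with j the centered position index:
  k=0: S(0,+0) = 56.9200
  k=1: S(1,-1) = 49.5886; S(1,+0) = 56.9200; S(1,+1) = 65.3353
  k=2: S(2,-2) = 43.2015; S(2,-1) = 49.5886; S(2,+0) = 56.9200; S(2,+1) = 65.3353; S(2,+2) = 74.9948
Terminal payoffs V(N, j) = max(S_T - K, 0):
  V(2,-2) = 0.000000; V(2,-1) = 0.000000; V(2,+0) = 4.470000; V(2,+1) = 12.885308; V(2,+2) = 22.544773
Backward induction: V(k, j) = exp(-r*dt) * [p_u * V(k+1, j+1) + p_m * V(k+1, j) + p_d * V(k+1, j-1)]
  V(1,-1) = exp(-r*dt) * [p_u*4.470000 + p_m*0.000000 + p_d*0.000000] = 0.962213
  V(1,+0) = exp(-r*dt) * [p_u*12.885308 + p_m*4.470000 + p_d*0.000000] = 5.701631
  V(1,+1) = exp(-r*dt) * [p_u*22.544773 + p_m*12.885308 + p_d*4.470000] = 13.794877
  V(0,+0) = exp(-r*dt) * [p_u*13.794877 + p_m*5.701631 + p_d*0.962213] = 6.812176


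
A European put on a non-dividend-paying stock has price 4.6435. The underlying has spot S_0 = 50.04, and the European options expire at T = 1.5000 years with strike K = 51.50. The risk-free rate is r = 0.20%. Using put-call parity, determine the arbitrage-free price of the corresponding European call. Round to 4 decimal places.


Answer: Call price = 3.3378

Derivation:
Put-call parity: C - P = S_0 * exp(-qT) - K * exp(-rT).
S_0 * exp(-qT) = 50.0400 * 1.00000000 = 50.04000000
K * exp(-rT) = 51.5000 * 0.99700450 = 51.34573152
C = P + S*exp(-qT) - K*exp(-rT)
C = 4.6435 + 50.04000000 - 51.34573152 = 3.3378


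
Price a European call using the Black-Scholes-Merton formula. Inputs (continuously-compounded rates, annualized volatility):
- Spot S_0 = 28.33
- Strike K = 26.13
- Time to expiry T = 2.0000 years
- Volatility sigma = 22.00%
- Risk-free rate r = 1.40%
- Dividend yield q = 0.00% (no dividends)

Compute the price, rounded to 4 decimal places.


Answer: Price = 4.9817

Derivation:
d1 = (ln(S/K) + (r - q + 0.5*sigma^2) * T) / (sigma * sqrt(T)) = 0.50537961
d2 = d1 - sigma * sqrt(T) = 0.19425263
exp(-rT) = 0.97238837; exp(-qT) = 1.00000000
C = S_0 * exp(-qT) * N(d1) - K * exp(-rT) * N(d2)
N(d1) = 0.69335388; N(d2) = 0.57701096
C = 28.3300 * 1.00000000 * 0.69335388 - 26.1300 * 0.97238837 * 0.57701096 = 4.9817


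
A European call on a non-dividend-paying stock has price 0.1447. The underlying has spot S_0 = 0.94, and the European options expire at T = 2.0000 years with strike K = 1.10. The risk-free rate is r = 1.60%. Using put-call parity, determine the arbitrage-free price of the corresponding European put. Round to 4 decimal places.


Answer: Put price = 0.2701

Derivation:
Put-call parity: C - P = S_0 * exp(-qT) - K * exp(-rT).
S_0 * exp(-qT) = 0.9400 * 1.00000000 = 0.94000000
K * exp(-rT) = 1.1000 * 0.96850658 = 1.06535724
P = C - S*exp(-qT) + K*exp(-rT)
P = 0.1447 - 0.94000000 + 1.06535724 = 0.2701


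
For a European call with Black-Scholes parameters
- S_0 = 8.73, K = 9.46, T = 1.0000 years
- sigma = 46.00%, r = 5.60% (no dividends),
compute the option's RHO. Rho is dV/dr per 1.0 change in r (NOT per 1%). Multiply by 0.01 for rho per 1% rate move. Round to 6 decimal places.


d1 = 0.1771586669; d2 = -0.2828413331
phi(d1) = 0.3927307055; exp(-qT) = 1.0000000000; exp(-rT) = 0.9455391359
N(d2) = 0.3886492341
Rho = K*T*exp(-rT)*N(d2) = 9.4600 * 1.0000 * 0.9455391359 * 0.3886492341 = 3.476390

Answer: Rho = 3.476390


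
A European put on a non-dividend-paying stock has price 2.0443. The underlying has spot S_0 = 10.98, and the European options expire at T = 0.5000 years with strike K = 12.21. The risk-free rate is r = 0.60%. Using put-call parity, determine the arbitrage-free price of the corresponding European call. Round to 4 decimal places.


Put-call parity: C - P = S_0 * exp(-qT) - K * exp(-rT).
S_0 * exp(-qT) = 10.9800 * 1.00000000 = 10.98000000
K * exp(-rT) = 12.2100 * 0.99700450 = 12.17342489
C = P + S*exp(-qT) - K*exp(-rT)
C = 2.0443 + 10.98000000 - 12.17342489 = 0.8509

Answer: Call price = 0.8509


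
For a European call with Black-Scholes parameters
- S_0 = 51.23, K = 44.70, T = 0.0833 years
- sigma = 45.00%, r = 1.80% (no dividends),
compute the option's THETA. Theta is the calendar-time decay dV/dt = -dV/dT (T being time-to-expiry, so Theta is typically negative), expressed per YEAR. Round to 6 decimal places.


Answer: Theta = -9.124471

Derivation:
d1 = 1.1263302172; d2 = 0.9964523900
phi(d1) = 0.2115596235; exp(-qT) = 1.0000000000; exp(-rT) = 0.9985017235
Theta = -S*exp(-qT)*phi(d1)*sigma/(2*sqrt(T)) - r*K*exp(-rT)*N(d2) + q*S*exp(-qT)*N(d1)
N(d1) = 0.8699871140; N(d2) = 0.8404848057; sqrt(T) = 0.2886173938
Term 1 = -51.2300 * 1.0000000000 * 0.2115596235 * 0.4500 / (2 * 0.2886173938) = -8.4492305127
Term 2 = -0.0180 * 44.7000 * 0.9985017235 * 0.8404848057 = -0.6752408591
Term 3 = 0 (no dividend yield, q = 0)
Theta = -8.4492305127 + (-0.6752408591) + (0.0000000000) = -9.124471


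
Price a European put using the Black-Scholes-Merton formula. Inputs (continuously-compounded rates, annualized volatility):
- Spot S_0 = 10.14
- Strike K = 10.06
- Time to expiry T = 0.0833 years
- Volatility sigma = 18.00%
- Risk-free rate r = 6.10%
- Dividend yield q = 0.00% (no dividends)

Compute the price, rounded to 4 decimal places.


Answer: Price = 0.1498

Derivation:
d1 = (ln(S/K) + (r - q + 0.5*sigma^2) * T) / (sigma * sqrt(T)) = 0.27625180
d2 = d1 - sigma * sqrt(T) = 0.22430067
exp(-rT) = 0.99493159; exp(-qT) = 1.00000000
P = K * exp(-rT) * N(-d2) - S_0 * exp(-qT) * N(-d1)
N(-d1) = 0.39117734; N(-d2) = 0.41126168
P = 10.0600 * 0.99493159 * 0.41126168 - 10.1400 * 1.00000000 * 0.39117734 = 0.1498


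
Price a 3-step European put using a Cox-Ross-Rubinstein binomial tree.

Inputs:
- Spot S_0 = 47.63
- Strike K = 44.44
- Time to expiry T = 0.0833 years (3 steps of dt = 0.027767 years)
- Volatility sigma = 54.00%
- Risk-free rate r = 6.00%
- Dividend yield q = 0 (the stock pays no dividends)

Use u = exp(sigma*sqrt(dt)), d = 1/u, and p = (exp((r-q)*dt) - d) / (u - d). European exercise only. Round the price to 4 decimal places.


Answer: Price = V(0,0) = 1.4344

Derivation:
dt = T/N = 0.027767
u = exp(sigma*sqrt(dt)) = 1.094155; d = 1/u = 0.913948
p = (exp((r-q)*dt) - d) / (u - d) = 0.486772
Discount per step: exp(-r*dt) = 0.998335
Stock lattice S(k, i) with i counting down-moves:
  k=0: S(0,0) = 47.6300
  k=1: S(1,0) = 52.1146; S(1,1) = 43.5313
  k=2: S(2,0) = 57.0214; S(2,1) = 47.6300; S(2,2) = 39.7854
  k=3: S(3,0) = 62.3902; S(3,1) = 52.1146; S(3,2) = 43.5313; S(3,3) = 36.3617
Terminal payoffs V(N, i) = max(K - S_T, 0):
  V(3,0) = 0.000000; V(3,1) = 0.000000; V(3,2) = 0.908674; V(3,3) = 8.078271
Backward induction: V(k, i) = exp(-r*dt) * [p * V(k+1, i) + (1-p) * V(k+1, i+1)].
  V(2,0) = exp(-r*dt) * [p*0.000000 + (1-p)*0.000000] = 0.000000
  V(2,1) = exp(-r*dt) * [p*0.000000 + (1-p)*0.908674] = 0.465580
  V(2,2) = exp(-r*dt) * [p*0.908674 + (1-p)*8.078271] = 4.580672
  V(1,0) = exp(-r*dt) * [p*0.000000 + (1-p)*0.465580] = 0.238551
  V(1,1) = exp(-r*dt) * [p*0.465580 + (1-p)*4.580672] = 2.573269
  V(0,0) = exp(-r*dt) * [p*0.238551 + (1-p)*2.573269] = 1.434401


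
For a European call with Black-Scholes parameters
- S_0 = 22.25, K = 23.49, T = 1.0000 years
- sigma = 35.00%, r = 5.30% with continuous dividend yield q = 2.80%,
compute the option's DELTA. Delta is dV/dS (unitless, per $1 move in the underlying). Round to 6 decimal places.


d1 = 0.0914777427; d2 = -0.2585222573
phi(d1) = 0.3972765577; exp(-qT) = 0.9723883668; exp(-rT) = 0.9483800125
N(d1) = 0.5364435046
Delta = exp(-qT) * N(d1) = 0.9723883668 * 0.5364435046 = 0.521631

Answer: Delta = 0.521631


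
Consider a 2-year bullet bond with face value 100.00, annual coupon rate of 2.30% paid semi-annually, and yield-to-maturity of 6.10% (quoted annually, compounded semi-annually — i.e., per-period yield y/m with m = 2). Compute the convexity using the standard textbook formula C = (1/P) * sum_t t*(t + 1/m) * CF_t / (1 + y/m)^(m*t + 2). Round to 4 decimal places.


Answer: Convexity = 4.5978

Derivation:
Coupon per period c = face * coupon_rate / m = 1.150000
Periods per year m = 2; per-period yield y/m = 0.030500
Number of cashflows N = 4
Cashflows (t years, CF_t, discount factor 1/(1+y/m)^(m*t), PV):
  t = 0.5000: CF_t = 1.150000, DF = 0.970403, PV = 1.115963
  t = 1.0000: CF_t = 1.150000, DF = 0.941681, PV = 1.082934
  t = 1.5000: CF_t = 1.150000, DF = 0.913810, PV = 1.050882
  t = 2.0000: CF_t = 101.150000, DF = 0.886764, PV = 89.696171
Price P = sum_t PV_t = 92.945949
Convexity numerator sum_t t*(t + 1/m) * CF_t / (1+y/m)^(m*t + 2):
  t = 0.5000: term = 0.525441
  t = 1.0000: term = 1.529668
  t = 1.5000: term = 2.968788
  t = 2.0000: term = 422.326093
Convexity = (1/P) * sum = 427.349989 / 92.945949 = 4.597833


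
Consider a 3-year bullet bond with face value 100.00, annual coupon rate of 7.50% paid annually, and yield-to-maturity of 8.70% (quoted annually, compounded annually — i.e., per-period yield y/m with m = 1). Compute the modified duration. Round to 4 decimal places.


Answer: Modified duration = 2.5687

Derivation:
Coupon per period c = face * coupon_rate / m = 7.500000
Periods per year m = 1; per-period yield y/m = 0.087000
Number of cashflows N = 3
Cashflows (t years, CF_t, discount factor 1/(1+y/m)^(m*t), PV):
  t = 1.0000: CF_t = 7.500000, DF = 0.919963, PV = 6.899724
  t = 2.0000: CF_t = 7.500000, DF = 0.846332, PV = 6.347492
  t = 3.0000: CF_t = 107.500000, DF = 0.778595, PV = 83.698916
Price P = sum_t PV_t = 96.946132
First compute Macaulay numerator sum_t t * PV_t:
  t * PV_t at t = 1.0000: 6.899724
  t * PV_t at t = 2.0000: 12.694984
  t * PV_t at t = 3.0000: 251.096747
Macaulay duration D = 270.691456 / 96.946132 = 2.792184
Modified duration = D / (1 + y/m) = 2.792184 / (1 + 0.087000) = 2.568707


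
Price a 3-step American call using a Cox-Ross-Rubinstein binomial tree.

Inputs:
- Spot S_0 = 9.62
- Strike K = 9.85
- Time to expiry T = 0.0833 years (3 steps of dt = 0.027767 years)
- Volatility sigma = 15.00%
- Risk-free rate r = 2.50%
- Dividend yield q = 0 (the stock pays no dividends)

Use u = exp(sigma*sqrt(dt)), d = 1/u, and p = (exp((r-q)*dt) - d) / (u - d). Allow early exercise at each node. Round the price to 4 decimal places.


dt = T/N = 0.027767
u = exp(sigma*sqrt(dt)) = 1.025310; d = 1/u = 0.975315
p = (exp((r-q)*dt) - d) / (u - d) = 0.507641
Discount per step: exp(-r*dt) = 0.999306
Stock lattice S(k, i) with i counting down-moves:
  k=0: S(0,0) = 9.6200
  k=1: S(1,0) = 9.8635; S(1,1) = 9.3825
  k=2: S(2,0) = 10.1131; S(2,1) = 9.6200; S(2,2) = 9.1509
  k=3: S(3,0) = 10.3691; S(3,1) = 9.8635; S(3,2) = 9.3825; S(3,3) = 8.9250
Terminal payoffs V(N, i) = max(S_T - K, 0):
  V(3,0) = 0.519090; V(3,1) = 0.013482; V(3,2) = 0.000000; V(3,3) = 0.000000
Backward induction: V(k, i) = exp(-r*dt) * [p * V(k+1, i) + (1-p) * V(k+1, i+1)]; then take max(V_cont, immediate exercise) for American.
  V(2,0) = exp(-r*dt) * [p*0.519090 + (1-p)*0.013482] = 0.269962; exercise = 0.263127; V(2,0) = max -> 0.269962
  V(2,1) = exp(-r*dt) * [p*0.013482 + (1-p)*0.000000] = 0.006839; exercise = 0.000000; V(2,1) = max -> 0.006839
  V(2,2) = exp(-r*dt) * [p*0.000000 + (1-p)*0.000000] = 0.000000; exercise = 0.000000; V(2,2) = max -> 0.000000
  V(1,0) = exp(-r*dt) * [p*0.269962 + (1-p)*0.006839] = 0.140314; exercise = 0.013482; V(1,0) = max -> 0.140314
  V(1,1) = exp(-r*dt) * [p*0.006839 + (1-p)*0.000000] = 0.003470; exercise = 0.000000; V(1,1) = max -> 0.003470
  V(0,0) = exp(-r*dt) * [p*0.140314 + (1-p)*0.003470] = 0.072887; exercise = 0.000000; V(0,0) = max -> 0.072887

Answer: Price = V(0,0) = 0.0729


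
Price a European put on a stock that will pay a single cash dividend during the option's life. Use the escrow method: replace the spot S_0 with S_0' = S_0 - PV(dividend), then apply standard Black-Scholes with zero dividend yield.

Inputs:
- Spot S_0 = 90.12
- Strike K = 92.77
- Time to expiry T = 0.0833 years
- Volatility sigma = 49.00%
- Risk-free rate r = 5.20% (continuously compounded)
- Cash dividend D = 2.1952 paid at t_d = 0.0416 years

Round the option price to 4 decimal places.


PV(D) = D * exp(-r * t_d) = 2.1952 * 0.99783914 = 2.19045648
S_0' = S_0 - PV(D) = 90.1200 - 2.19045648 = 87.92954352
d1 = (ln(S_0'/K) + (r + sigma^2/2)*T) / (sigma*sqrt(T)) = -0.27757739
d2 = d1 - sigma*sqrt(T) = -0.41899991
exp(-rT) = 0.99567777
N(-d1) = 0.60933160; N(-d2) = 0.66239190
P = K * exp(-rT) * N(-d2) - S_0' * N(-d1) = 92.7700 * 0.99567777 * 0.66239190 - 87.92954352 * 0.60933160 = 7.6062

Answer: Price = 7.6062


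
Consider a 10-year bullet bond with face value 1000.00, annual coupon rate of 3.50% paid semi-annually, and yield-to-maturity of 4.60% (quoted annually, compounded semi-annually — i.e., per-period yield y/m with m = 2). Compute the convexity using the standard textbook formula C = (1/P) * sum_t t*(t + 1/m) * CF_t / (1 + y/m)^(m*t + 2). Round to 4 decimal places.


Coupon per period c = face * coupon_rate / m = 17.500000
Periods per year m = 2; per-period yield y/m = 0.023000
Number of cashflows N = 20
Cashflows (t years, CF_t, discount factor 1/(1+y/m)^(m*t), PV):
  t = 0.5000: CF_t = 17.500000, DF = 0.977517, PV = 17.106549
  t = 1.0000: CF_t = 17.500000, DF = 0.955540, PV = 16.721945
  t = 1.5000: CF_t = 17.500000, DF = 0.934056, PV = 16.345987
  t = 2.0000: CF_t = 17.500000, DF = 0.913056, PV = 15.978482
  t = 2.5000: CF_t = 17.500000, DF = 0.892528, PV = 15.619239
  t = 3.0000: CF_t = 17.500000, DF = 0.872461, PV = 15.268074
  t = 3.5000: CF_t = 17.500000, DF = 0.852846, PV = 14.924803
  t = 4.0000: CF_t = 17.500000, DF = 0.833671, PV = 14.589250
  t = 4.5000: CF_t = 17.500000, DF = 0.814928, PV = 14.261242
  t = 5.0000: CF_t = 17.500000, DF = 0.796606, PV = 13.940608
  t = 5.5000: CF_t = 17.500000, DF = 0.778696, PV = 13.627183
  t = 6.0000: CF_t = 17.500000, DF = 0.761189, PV = 13.320804
  t = 6.5000: CF_t = 17.500000, DF = 0.744075, PV = 13.021314
  t = 7.0000: CF_t = 17.500000, DF = 0.727346, PV = 12.728557
  t = 7.5000: CF_t = 17.500000, DF = 0.710993, PV = 12.442382
  t = 8.0000: CF_t = 17.500000, DF = 0.695008, PV = 12.162642
  t = 8.5000: CF_t = 17.500000, DF = 0.679382, PV = 11.889190
  t = 9.0000: CF_t = 17.500000, DF = 0.664108, PV = 11.621887
  t = 9.5000: CF_t = 17.500000, DF = 0.649177, PV = 11.360593
  t = 10.0000: CF_t = 1017.500000, DF = 0.634581, PV = 645.686556
Price P = sum_t PV_t = 912.617287
Convexity numerator sum_t t*(t + 1/m) * CF_t / (1+y/m)^(m*t + 2):
  t = 0.5000: term = 8.172993
  t = 1.0000: term = 23.967723
  t = 1.5000: term = 46.857718
  t = 2.0000: term = 76.340368
  t = 2.5000: term = 111.936024
  t = 3.0000: term = 153.187129
  t = 3.5000: term = 199.657386
  t = 4.0000: term = 250.930942
  t = 4.5000: term = 306.611610
  t = 5.0000: term = 366.322115
  t = 5.5000: term = 429.703361
  t = 6.0000: term = 496.413729
  t = 6.5000: term = 566.128397
  t = 7.0000: term = 638.538684
  t = 7.5000: term = 713.351413
  t = 8.0000: term = 790.288304
  t = 8.5000: term = 869.085378
  t = 9.0000: term = 949.492392
  t = 9.5000: term = 1031.272284
  t = 10.0000: term = 64782.809014
Convexity = (1/P) * sum = 72811.066964 / 912.617287 = 79.782695

Answer: Convexity = 79.7827
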